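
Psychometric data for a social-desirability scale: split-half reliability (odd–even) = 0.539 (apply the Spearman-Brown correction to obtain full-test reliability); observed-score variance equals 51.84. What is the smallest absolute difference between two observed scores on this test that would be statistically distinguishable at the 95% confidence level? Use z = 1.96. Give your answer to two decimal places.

SD = √51.84 = 7.200
Full-length reliability (Spearman-Brown) = 2(0.539)/(1+0.539) ≈ 0.700
SEM = 7.200*√(1 − 0.700) ≈ 3.941
SE_diff = √2 * SEM ≈ 5.573
Minimum reliable difference = 1.96 * SE_diff ≈ 1.96 * 5.573 ≈ 10.923

10.92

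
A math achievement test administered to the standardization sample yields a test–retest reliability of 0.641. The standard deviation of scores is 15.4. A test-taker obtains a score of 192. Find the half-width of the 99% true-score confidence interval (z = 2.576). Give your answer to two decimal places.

23.77

SEM = 15.4000×√(1 − 0.6410) ≈ 9.2272
Half-width = 2.576×9.2272 ≈ 23.7692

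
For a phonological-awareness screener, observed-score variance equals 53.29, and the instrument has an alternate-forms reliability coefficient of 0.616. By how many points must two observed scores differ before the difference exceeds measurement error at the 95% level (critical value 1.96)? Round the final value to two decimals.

SD = √53.29 = 7.300
SEM = 7.300 × √(1 − 0.616) = 7.300 × √0.384 ≃ 7.300 × 0.620 ≃ 4.524
SE_diff = SEM × √2 ≃ 4.524 × 1.414 ≃ 6.397
Minimum reliable difference = 1.96 × SE_diff ≃ 1.96 × 6.397 ≃ 12.539

12.54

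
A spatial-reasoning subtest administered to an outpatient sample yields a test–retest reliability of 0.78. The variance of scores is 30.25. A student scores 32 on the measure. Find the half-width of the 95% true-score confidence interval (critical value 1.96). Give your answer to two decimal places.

5.06

SD = √30.25 ≃ 5.5000
SEM = 5.5000 × √(1 − 0.7800) = 5.5000 × √0.2200 ≃ 5.5000 × 0.4690 ≃ 2.5797
Half-width = 1.96×2.5797 ≃ 5.0563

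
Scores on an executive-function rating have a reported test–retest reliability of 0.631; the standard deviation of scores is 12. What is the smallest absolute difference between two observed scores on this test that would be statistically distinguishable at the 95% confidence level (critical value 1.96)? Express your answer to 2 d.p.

SEM = 12.00000 × √(1 − 0.63100) = 12.00000 × √0.36900 ≃ 12.00000 × 0.60745 ≃ 7.28944
Standard error of the difference = 7.28944·√2 ≃ 10.30883
Minimum reliable difference = 1.96 × SE_diff ≃ 1.96 × 10.30883 ≃ 20.20531

20.21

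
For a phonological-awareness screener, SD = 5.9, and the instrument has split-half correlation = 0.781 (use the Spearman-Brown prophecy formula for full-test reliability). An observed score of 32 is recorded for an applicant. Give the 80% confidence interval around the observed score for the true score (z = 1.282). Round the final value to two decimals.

[29.35, 34.65]

Full-length reliability (Spearman-Brown) = 2(0.781)/(1+0.781) ≈ 0.877
SEM = 5.900 · √(1 − 0.877) = 5.900 · √0.123 ≈ 5.900 · 0.351 ≈ 2.069
1.282 · SEM ≈ 2.652
80% CI: 32 ± 2.652 = [29.348, 34.652]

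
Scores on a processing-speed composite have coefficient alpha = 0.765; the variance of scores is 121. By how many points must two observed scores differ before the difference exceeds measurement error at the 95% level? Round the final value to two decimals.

14.78

SD = √121 ≈ 11.000
SEM = 11.000×√(1 − 0.765) ≈ 5.332
SE_diff = SEM × √2 ≈ 5.332 × 1.414 ≈ 7.541
Smallest detectable difference = 1.96×7.541 ≈ 14.781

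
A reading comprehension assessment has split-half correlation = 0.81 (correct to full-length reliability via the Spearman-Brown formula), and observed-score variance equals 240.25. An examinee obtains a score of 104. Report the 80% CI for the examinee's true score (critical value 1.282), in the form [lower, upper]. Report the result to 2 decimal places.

[97.56, 110.44]

SD = √240.25 = 15.500
Spearman-Brown: r = 2(0.81) / (1 + 0.81) = 1.620 / 1.810 ≃ 0.895
SEM = 15.500×√(1 − 0.895) ≃ 5.022
Half-width = 1.282×5.022 ≃ 6.438
80% CI: 104 ± 6.438 = [97.562, 110.438]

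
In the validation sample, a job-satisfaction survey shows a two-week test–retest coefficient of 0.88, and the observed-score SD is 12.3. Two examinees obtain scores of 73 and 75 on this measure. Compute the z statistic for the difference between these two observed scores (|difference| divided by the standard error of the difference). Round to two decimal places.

SEM = 12.3000*√(1 − 0.8800) ≈ 4.2608
Standard error of the difference = 4.2608·√2 ≈ 6.0257
z = 2 / 6.0257 ≈ 0.3319

0.33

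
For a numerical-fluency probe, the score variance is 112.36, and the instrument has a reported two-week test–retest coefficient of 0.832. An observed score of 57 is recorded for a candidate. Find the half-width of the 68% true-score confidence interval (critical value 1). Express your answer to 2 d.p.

σ = 112.36^(1/2) = 10.6000
The standard error of measurement is 10.6000·√(1 − 0.8320) ≈ 10.6000·0.4099 ≈ 4.3447.
1 · SEM ≈ 4.3447

4.34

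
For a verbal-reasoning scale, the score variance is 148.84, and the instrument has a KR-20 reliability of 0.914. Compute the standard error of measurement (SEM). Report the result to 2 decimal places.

σ = 148.84^(1/2) = 12.2000
The standard error of measurement is 12.2000·√(1 − 0.9140) ≈ 12.2000·0.2933 ≈ 3.5777.

3.58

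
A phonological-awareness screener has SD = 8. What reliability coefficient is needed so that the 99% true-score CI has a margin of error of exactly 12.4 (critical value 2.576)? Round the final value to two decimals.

Required SEM = 12.4 / 2.576 ≈ 4.81366
r = 1 − (4.81366/8)² ≈ 1 − 0.36205 ≈ 0.63795

0.64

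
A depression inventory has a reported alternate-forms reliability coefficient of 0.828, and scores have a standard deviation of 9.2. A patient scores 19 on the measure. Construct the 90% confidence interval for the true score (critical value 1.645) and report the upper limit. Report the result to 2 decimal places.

SEM = 9.2000 · √(1 − 0.8280) = 9.2000 · √0.1720 ≈ 9.2000 · 0.4147 ≈ 3.8155
Margin = 1.645 · 3.8155 ≈ 6.2765
Upper bound: 19 + 6.2765 = 25.2765

25.28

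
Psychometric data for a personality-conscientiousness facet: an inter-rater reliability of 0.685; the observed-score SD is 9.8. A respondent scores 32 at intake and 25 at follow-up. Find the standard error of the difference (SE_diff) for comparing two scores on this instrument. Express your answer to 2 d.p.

SEM = 9.8000 * √(1 − 0.6850) = 9.8000 * √0.3150 ≈ 9.8000 * 0.5612 ≈ 5.5002
SE_diff = SEM * √2 ≈ 5.5002 * 1.4142 ≈ 7.7785

7.78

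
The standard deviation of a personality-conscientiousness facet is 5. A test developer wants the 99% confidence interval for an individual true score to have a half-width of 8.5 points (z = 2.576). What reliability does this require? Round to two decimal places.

SEM needed = half-width / z = 8.5/2.576 ≃ 3.300
r = 1 − (SEM / SD)² = 1 − (3.300 / 5)² ≃ 1 − 0.436 ≃ 0.564

0.56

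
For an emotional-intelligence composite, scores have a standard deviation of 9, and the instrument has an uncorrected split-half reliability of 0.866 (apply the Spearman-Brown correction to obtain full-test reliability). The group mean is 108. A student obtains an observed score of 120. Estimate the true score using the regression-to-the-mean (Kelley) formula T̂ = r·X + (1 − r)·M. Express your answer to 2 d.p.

Spearman-Brown: r = 2(0.866) / (1 + 0.866) = 1.73200 / 1.86600 ≈ 0.92819
T̂ = r·X + (1 − r)·M = 0.92819·120 + 0.07181·108 ≈ 111.38264 + 7.75563 ≈ 119.13826

119.14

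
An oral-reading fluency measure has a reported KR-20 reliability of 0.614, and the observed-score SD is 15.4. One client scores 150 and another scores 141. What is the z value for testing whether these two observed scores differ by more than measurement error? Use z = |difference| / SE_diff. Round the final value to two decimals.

0.67

The standard error of measurement is 15.400×√(1 − 0.614) ≈ 15.400×0.621 ≈ 9.568.
Standard error of the difference = 9.568·√2 ≈ 13.531
z = |150 − 141| / 13.531 = 9 / 13.531 ≈ 0.665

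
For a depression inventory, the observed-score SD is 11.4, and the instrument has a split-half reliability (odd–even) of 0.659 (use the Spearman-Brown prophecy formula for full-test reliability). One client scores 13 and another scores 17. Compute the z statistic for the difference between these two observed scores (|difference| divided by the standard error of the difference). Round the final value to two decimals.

Spearman-Brown: r = 2(0.659) / (1 + 0.659) = 1.3180 / 1.6590 ≈ 0.7945
The standard error of measurement is 11.4000*√(1 − 0.7945) ≈ 11.4000*0.4534 ≈ 5.1684.
Standard error of the difference = 5.1684·√2 ≈ 7.3093
z = 4 / 7.3093 ≈ 0.5473

0.55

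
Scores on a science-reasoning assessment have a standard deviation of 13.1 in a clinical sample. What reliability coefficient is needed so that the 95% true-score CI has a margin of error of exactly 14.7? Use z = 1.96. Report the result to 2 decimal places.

0.67

Required SEM = 14.7 / 1.96 ≈ 7.5000
r = 1 − (7.5000/13.1)² ≈ 1 − 0.3278 ≈ 0.6722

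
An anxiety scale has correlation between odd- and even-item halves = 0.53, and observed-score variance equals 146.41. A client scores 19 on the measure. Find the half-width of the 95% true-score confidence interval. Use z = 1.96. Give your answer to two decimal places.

13.14

SD = √146.41 = 12.1000
Full-length reliability (Spearman-Brown) = 2(0.53)/(1+0.53) ≈ 0.6928
SEM = 12.1000·√(1 − 0.6928) ≈ 6.7064
1.96 · SEM ≈ 13.1445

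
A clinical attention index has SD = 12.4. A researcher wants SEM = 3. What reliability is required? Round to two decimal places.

Required reliability = 1 − (SEM/SD)² = 1 − 0.059 ≃ 0.941

0.94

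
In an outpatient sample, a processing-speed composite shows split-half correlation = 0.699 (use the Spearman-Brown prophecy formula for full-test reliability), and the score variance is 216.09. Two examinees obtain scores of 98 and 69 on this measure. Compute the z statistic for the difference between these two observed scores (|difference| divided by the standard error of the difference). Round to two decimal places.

3.31

SD = √216.09 = 14.7000
Spearman-Brown: r = 2(0.699) / (1 + 0.699) = 1.3980 / 1.6990 ≃ 0.8228
SEM = 14.7000 * √(1 − 0.8228) = 14.7000 * √0.1772 ≃ 14.7000 * 0.4209 ≃ 6.1873
SE_diff = √2 * SEM ≃ 8.7502
z = |98 − 69| / 8.7502 = 29 / 8.7502 ≃ 3.3142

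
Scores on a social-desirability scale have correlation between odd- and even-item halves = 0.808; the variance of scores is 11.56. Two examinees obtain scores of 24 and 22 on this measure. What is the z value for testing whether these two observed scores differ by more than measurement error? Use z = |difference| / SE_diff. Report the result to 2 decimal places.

1.28

SD = √11.56 ≃ 3.40000
r_full = 2·0.808 / (1 + 0.808) ≃ 0.89381
SEM = 3.40000×√(1 − 0.89381) ≃ 1.10798
Standard error of the difference = 1.10798·√2 ≃ 1.56691
z = 2 / 1.56691 ≃ 1.27639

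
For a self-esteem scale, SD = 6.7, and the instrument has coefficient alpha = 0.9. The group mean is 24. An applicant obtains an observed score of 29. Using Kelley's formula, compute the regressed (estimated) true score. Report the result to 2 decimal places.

T̂ = 0.90000(29) + 0.10000(24) ≈ 28.50000

28.50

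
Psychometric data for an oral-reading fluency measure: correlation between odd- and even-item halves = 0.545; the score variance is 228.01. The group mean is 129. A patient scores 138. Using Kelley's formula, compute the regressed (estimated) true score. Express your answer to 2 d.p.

135.35

Full-length reliability (Spearman-Brown) = 2(0.545)/(1+0.545) ≈ 0.70550
Estimated true score = 0.70550·138 + (1 − 0.70550)·129 ≈ 135.34951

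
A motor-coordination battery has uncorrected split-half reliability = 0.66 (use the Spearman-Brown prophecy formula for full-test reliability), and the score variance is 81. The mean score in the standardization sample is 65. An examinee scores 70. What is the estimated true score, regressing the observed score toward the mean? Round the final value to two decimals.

Spearman-Brown: r = 2(0.66) / (1 + 0.66) = 1.320 / 1.660 ≈ 0.795
T̂ = 0.795(70) + 0.205(65) ≈ 68.976

68.98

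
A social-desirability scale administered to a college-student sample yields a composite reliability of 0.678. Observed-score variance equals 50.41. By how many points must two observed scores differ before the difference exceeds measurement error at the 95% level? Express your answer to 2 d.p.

SD = √50.41 ≈ 7.1000
SEM = 7.1000·√(1 − 0.6780) ≈ 4.0289
SE_diff = √2 · SEM ≈ 5.6977
Smallest detectable difference = 1.96·5.6977 ≈ 11.1675

11.17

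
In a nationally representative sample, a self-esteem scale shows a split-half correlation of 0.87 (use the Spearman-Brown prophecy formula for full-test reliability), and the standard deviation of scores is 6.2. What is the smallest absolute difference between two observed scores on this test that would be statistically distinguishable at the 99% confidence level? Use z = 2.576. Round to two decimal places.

Full-length reliability (Spearman-Brown) = 2(0.87)/(1+0.87) ≈ 0.9305
The standard error of measurement is 6.2000×√(1 − 0.9305) ≈ 6.2000×0.2637 ≈ 1.6347.
Standard error of the difference = 1.6347·√2 ≈ 2.3118
Smallest detectable difference = 2.576×2.3118 ≈ 5.9553

5.96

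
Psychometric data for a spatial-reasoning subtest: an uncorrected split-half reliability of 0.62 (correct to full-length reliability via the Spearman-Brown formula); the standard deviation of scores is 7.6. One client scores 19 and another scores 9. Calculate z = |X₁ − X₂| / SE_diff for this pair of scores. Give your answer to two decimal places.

1.92

r_full = 2·0.62 / (1 + 0.62) ≈ 0.7654
SEM = 7.6000 * √(1 − 0.7654) = 7.6000 * √0.2346 ≈ 7.6000 * 0.4843 ≈ 3.6808
SE_diff = SEM * √2 ≈ 3.6808 * 1.4142 ≈ 5.2055
z = 10 / 5.2055 ≈ 1.9210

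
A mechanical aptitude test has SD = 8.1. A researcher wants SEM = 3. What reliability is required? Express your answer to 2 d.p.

0.86

r = 1 − (3.000/8.1)² ≈ 1 − 0.137 ≈ 0.863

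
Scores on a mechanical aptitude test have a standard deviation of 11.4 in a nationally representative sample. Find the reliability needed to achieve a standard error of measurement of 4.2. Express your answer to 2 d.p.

0.86

Required reliability = 1 − (SEM/SD)² = 1 − 0.136 ≈ 0.864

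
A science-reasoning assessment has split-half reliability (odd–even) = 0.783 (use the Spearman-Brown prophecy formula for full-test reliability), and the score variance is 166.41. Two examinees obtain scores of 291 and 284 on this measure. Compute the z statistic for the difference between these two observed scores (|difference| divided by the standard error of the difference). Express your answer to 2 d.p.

SD = √166.41 = 12.900
Full-length reliability (Spearman-Brown) = 2(0.783)/(1+0.783) ≈ 0.878
SEM = 12.900 * √(1 − 0.878) = 12.900 * √0.122 ≈ 12.900 * 0.349 ≈ 4.500
SE_diff = √2 * SEM ≈ 6.364
z = 7 / 6.364 ≈ 1.100

1.10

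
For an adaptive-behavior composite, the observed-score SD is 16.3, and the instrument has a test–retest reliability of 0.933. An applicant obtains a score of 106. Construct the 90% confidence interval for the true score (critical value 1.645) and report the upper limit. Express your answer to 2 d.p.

112.94

SEM = 16.30000 · √(1 − 0.93300) = 16.30000 · √0.06700 ≈ 16.30000 · 0.25884 ≈ 4.21915
1.645 · SEM ≈ 6.94050
Upper bound: 106 + 6.94050 = 112.94050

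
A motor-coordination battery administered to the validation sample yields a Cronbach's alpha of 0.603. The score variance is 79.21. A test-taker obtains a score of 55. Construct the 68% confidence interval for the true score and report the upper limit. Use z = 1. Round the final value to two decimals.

SD = √79.21 ≈ 8.900
SEM = 8.900 × √(1 − 0.603) = 8.900 × √0.397 ≈ 8.900 × 0.630 ≈ 5.608
Half-width = 1×5.608 ≈ 5.608
Upper limit = 55 + 5.608 ≈ 60.608

60.61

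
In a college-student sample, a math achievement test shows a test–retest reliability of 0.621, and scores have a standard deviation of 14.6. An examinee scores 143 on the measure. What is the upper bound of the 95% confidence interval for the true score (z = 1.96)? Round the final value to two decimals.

160.62

The standard error of measurement is 14.6000·√(1 − 0.6210) ≃ 14.6000·0.6156 ≃ 8.9882.
Half-width = 1.96·8.9882 ≃ 17.6169
Upper bound: 143 + 17.6169 = 160.6169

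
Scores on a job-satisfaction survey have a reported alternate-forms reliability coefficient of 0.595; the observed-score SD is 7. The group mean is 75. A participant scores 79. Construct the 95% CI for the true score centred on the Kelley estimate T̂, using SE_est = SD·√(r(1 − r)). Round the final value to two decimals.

[70.64, 84.12]

Estimated true score = 0.59500*79 + (1 − 0.59500)*75 ≈ 77.38000
SE_est = SD * √(r(1 − r)) = 7.00000 * √0.24097 ≈ 7.00000 * 0.49089 ≈ 3.43624
CI = 77.38000 ± 1.96 * 3.43624 → [70.64496, 84.11504]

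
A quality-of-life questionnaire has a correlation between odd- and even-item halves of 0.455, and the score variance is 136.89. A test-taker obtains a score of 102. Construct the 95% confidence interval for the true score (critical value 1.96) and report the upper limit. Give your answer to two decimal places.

116.03

σ = 136.89^(1/2) = 11.7000
Spearman-Brown: r = 2(0.455) / (1 + 0.455) = 0.9100 / 1.4550 ≈ 0.6254
SEM = 11.7000 · √(1 − 0.6254) = 11.7000 · √0.3746 ≈ 11.7000 · 0.6120 ≈ 7.1607
1.96 · SEM ≈ 14.0349
Upper bound: 102 + 14.0349 = 116.0349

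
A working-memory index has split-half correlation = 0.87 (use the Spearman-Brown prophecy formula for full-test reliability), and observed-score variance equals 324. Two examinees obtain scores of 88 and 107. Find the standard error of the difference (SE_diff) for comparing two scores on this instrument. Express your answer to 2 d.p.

σ = 324^(1/2) = 18.0000
Spearman-Brown: r = 2(0.87) / (1 + 0.87) = 1.7400 / 1.8700 ≃ 0.9305
SEM = 18.0000 × √(1 − 0.9305) = 18.0000 × √0.0695 ≃ 18.0000 × 0.2637 ≃ 4.7460
SE_diff = √2 × SEM ≃ 6.7118

6.71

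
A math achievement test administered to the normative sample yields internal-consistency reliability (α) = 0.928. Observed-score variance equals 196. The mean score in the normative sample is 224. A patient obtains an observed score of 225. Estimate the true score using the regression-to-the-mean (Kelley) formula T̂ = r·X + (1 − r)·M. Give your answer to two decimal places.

224.93

T̂ = 0.92800(225) + 0.07200(224) ≈ 224.92800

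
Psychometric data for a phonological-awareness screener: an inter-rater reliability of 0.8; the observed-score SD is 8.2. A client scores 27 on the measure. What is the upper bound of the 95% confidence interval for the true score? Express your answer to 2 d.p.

34.19

SEM = 8.2000 · √(1 − 0.8000) = 8.2000 · √0.2000 ≈ 8.2000 · 0.4472 ≈ 3.6672
1.96 · SEM ≈ 7.1876
Upper limit = 27 + 7.1876 ≈ 34.1876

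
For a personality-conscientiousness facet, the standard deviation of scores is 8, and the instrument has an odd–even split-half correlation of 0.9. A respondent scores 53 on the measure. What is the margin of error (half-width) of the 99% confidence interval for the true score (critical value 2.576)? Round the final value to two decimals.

Spearman-Brown: r = 2(0.9) / (1 + 0.9) = 1.80000 / 1.90000 ≈ 0.94737
The standard error of measurement is 8.00000*√(1 − 0.94737) ≈ 8.00000*0.22942 ≈ 1.83533.
Margin = 2.576 * 1.83533 ≈ 4.72780

4.73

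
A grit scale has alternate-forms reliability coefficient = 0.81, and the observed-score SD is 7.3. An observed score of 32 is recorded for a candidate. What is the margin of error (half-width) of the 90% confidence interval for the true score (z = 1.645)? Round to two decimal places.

SEM = 7.30000*√(1 − 0.81000) ≈ 3.18200
Half-width = 1.645*3.18200 ≈ 5.23438

5.23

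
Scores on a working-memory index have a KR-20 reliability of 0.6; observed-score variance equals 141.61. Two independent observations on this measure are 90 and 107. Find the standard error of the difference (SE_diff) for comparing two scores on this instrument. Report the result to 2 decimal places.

10.64

SD = √141.61 = 11.900
The standard error of measurement is 11.900×√(1 − 0.600) ≈ 11.900×0.632 ≈ 7.526.
SE_diff = √2 × SEM ≈ 10.644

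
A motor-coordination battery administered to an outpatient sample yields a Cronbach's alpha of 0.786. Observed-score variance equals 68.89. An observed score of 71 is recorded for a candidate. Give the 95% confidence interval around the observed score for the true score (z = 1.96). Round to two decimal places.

[63.47, 78.53]

SD = √68.89 = 8.3000
SEM = 8.3000 × √(1 − 0.7860) = 8.3000 × √0.2140 ≈ 8.3000 × 0.4626 ≈ 3.8396
1.96 × SEM ≈ 7.5256
CI = 71 ± 7.5256 → [63.4744, 78.5256]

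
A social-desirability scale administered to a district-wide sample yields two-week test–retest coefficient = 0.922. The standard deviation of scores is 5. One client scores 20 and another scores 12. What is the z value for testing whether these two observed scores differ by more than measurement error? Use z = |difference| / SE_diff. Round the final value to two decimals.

4.05

The standard error of measurement is 5.00000×√(1 − 0.92200) ≃ 5.00000×0.27928 ≃ 1.39642.
SE_diff = SEM × √2 ≃ 1.39642 × 1.41421 ≃ 1.97484
z = 8 / 1.97484 ≃ 4.05096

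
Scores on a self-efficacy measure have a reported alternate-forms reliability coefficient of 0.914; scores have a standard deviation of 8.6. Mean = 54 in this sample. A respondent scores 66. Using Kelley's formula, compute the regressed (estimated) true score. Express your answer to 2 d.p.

T̂ = r·X + (1 − r)·M = 0.914×66 + 0.086×54 = 60.324 + 4.644 ≈ 64.968

64.97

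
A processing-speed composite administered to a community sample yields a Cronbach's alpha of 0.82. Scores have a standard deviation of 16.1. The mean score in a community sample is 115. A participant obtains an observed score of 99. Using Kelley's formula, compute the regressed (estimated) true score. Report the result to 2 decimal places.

101.88

T̂ = 0.820(99) + 0.180(115) ≈ 101.880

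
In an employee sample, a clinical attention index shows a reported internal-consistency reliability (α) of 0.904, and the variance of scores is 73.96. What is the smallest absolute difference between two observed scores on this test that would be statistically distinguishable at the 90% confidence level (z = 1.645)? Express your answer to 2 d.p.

6.20

SD = √73.96 = 8.60000
SEM = 8.60000 * √(1 − 0.90400) = 8.60000 * √0.09600 ≃ 8.60000 * 0.30984 ≃ 2.66461
SE_diff = √2 * SEM ≃ 3.76833
Minimum reliable difference = 1.645 * SE_diff ≃ 1.645 * 3.76833 ≃ 6.19890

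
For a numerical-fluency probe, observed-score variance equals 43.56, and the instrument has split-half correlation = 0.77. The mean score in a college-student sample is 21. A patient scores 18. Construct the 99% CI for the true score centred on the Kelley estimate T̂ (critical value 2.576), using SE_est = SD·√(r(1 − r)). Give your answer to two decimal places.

[12.67, 24.11]

SD = √43.56 = 6.6000
r_full = 2·0.77 / (1 + 0.77) ≈ 0.8701
Estimated true score = 0.8701*18 + (1 − 0.8701)*21 ≈ 18.3898
SE_est = 6.6000·√[r(1 − r)] ≈ 2.2192
CI = 18.3898 ± 2.576 * 2.2192 → [12.6732, 24.1065]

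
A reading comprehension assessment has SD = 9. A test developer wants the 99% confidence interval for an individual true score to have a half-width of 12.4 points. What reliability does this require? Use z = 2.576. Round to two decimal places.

SEM needed = half-width / z = 12.4/2.576 ≈ 4.8137
r = 1 − (SEM / SD)² = 1 − (4.8137 / 9)² ≈ 1 − 0.2861 ≈ 0.7139

0.71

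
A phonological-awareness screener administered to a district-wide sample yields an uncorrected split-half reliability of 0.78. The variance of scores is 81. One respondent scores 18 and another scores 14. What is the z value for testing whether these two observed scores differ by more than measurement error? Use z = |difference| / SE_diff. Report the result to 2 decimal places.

SD = √81 ≈ 9.0000
Spearman-Brown: r = 2(0.78) / (1 + 0.78) = 1.5600 / 1.7800 ≈ 0.8764
SEM = 9.0000 × √(1 − 0.8764) = 9.0000 × √0.1236 ≈ 9.0000 × 0.3516 ≈ 3.1641
SE_diff = √2 × SEM ≈ 4.4746
z = |18 − 14| / 4.4746 = 4 / 4.4746 ≈ 0.8939

0.89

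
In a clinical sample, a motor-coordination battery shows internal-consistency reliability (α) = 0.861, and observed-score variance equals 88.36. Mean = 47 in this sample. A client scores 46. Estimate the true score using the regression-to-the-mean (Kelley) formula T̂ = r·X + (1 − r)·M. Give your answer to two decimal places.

T̂ = 0.8610(46) + 0.1390(47) ≈ 46.1390

46.14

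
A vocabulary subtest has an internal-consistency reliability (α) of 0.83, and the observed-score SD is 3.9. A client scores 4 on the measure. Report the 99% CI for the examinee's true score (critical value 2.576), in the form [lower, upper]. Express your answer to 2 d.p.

SEM = 3.9000 * √(1 − 0.8300) = 3.9000 * √0.1700 ≈ 3.9000 * 0.4123 ≈ 1.6080
Half-width = 2.576*1.6080 ≈ 4.1422
CI = 4 ± 4.1422 → [-0.1422, 8.1422]

[-0.14, 8.14]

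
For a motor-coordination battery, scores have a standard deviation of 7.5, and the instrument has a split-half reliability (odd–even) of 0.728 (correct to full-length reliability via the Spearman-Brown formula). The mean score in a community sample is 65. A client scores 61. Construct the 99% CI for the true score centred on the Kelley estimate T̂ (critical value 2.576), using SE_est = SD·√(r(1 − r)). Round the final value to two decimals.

[54.59, 68.67]

r_full = 2·0.728 / (1 + 0.728) ≈ 0.8426
T̂ = r·X + (1 − r)·M = 0.8426×61 + 0.1574×65 ≈ 51.3981 + 10.2315 ≈ 61.6296
SE_est = 7.5000×√(0.8426×0.1574) ≈ 2.7314
CI = 61.6296 ± 2.576 × 2.7314 → [54.5936, 68.6657]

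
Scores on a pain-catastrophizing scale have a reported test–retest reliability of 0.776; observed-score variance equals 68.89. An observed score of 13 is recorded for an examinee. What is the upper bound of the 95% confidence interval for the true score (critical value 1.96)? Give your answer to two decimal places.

SD = √68.89 = 8.3000
SEM = 8.3000 * √(1 − 0.7760) = 8.3000 * √0.2240 ≈ 8.3000 * 0.4733 ≈ 3.9283
1.96 * SEM ≈ 7.6994
Upper bound: 13 + 7.6994 = 20.6994

20.70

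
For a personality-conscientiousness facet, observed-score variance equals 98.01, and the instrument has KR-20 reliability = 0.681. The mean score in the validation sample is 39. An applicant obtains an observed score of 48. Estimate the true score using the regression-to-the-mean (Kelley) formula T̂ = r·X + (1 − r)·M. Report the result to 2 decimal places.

T̂ = r·X + (1 − r)·M = 0.68100·48 + 0.31900·39 = 32.68800 + 12.44100 ≈ 45.12900

45.13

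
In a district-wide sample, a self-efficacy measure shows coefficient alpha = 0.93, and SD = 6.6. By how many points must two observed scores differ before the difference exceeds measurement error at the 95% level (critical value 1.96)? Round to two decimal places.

4.84

The standard error of measurement is 6.6000·√(1 − 0.9300) ≈ 6.6000·0.2646 ≈ 1.7462.
SE_diff = SEM · √2 ≈ 1.7462 · 1.4142 ≈ 2.4695
Minimum reliable difference = 1.96 · SE_diff ≈ 1.96 · 2.4695 ≈ 4.8402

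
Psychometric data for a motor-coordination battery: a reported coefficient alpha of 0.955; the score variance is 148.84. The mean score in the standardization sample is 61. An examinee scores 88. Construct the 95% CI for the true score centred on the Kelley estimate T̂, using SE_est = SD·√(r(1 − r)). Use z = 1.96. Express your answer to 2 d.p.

[81.83, 91.74]

σ = 148.84^(1/2) = 12.2000
T̂ = 0.9550(88) + 0.0450(61) ≃ 86.7850
SE_est = SD × √(r(1 − r)) = 12.2000 × √0.0430 ≃ 12.2000 × 0.2073 ≃ 2.5291
95% CI: 86.7850 ± 4.9571 ≃ (81.8279, 91.7421)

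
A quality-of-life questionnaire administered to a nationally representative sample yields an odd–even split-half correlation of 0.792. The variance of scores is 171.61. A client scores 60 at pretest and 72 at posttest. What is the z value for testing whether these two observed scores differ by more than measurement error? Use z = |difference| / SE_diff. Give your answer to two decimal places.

1.90

σ = 171.61^(1/2) = 13.1000
r_full = 2·0.792 / (1 + 0.792) ≈ 0.8839
SEM = 13.1000 * √(1 − 0.8839) = 13.1000 * √0.1161 ≈ 13.1000 * 0.3407 ≈ 4.4631
Standard error of the difference = 4.4631·√2 ≈ 6.3117
z = 12 / 6.3117 ≈ 1.9012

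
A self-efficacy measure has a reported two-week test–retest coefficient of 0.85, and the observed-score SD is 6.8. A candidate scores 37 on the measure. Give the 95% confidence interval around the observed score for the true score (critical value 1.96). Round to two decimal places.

[31.84, 42.16]

SEM = 6.8000·√(1 − 0.8500) ≈ 2.6336
1.96 · SEM ≈ 5.1619
CI = 37 ± 5.1619 → [31.8381, 42.1619]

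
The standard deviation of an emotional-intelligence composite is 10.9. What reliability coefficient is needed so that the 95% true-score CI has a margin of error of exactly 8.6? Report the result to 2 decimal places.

0.84

SEM needed = half-width / z = 8.6/1.96 ≈ 4.3878
r = 1 − (SEM / SD)² = 1 − (4.3878 / 10.9)² ≈ 1 − 0.1620 ≈ 0.8380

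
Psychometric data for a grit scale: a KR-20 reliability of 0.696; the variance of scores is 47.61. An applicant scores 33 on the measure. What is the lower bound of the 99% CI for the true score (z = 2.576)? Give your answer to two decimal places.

23.20

SD = √47.61 ≈ 6.900
SEM = 6.900×√(1 − 0.696) ≈ 3.804
Margin = 2.576 × 3.804 ≈ 9.800
Lower bound: 33 − 9.800 = 23.200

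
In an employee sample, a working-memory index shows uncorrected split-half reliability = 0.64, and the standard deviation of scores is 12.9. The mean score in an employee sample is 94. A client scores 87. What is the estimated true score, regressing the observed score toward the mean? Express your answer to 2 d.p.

88.54

Spearman-Brown: r = 2(0.64) / (1 + 0.64) = 1.280 / 1.640 ≃ 0.780
T̂ = r·X + (1 − r)·M = 0.780·87 + 0.220·94 ≃ 67.902 + 20.634 ≃ 88.537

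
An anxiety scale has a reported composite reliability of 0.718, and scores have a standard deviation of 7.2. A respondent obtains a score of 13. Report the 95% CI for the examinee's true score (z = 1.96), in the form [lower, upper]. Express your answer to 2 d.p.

SEM = 7.20000·√(1 − 0.71800) ≈ 3.82346
Half-width = 1.96·3.82346 ≈ 7.49399
95% CI: 13 ± 7.49399 = [5.50601, 20.49399]

[5.51, 20.49]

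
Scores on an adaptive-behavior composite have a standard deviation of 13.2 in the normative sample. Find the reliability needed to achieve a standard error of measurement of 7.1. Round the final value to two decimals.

0.71

r = 1 − (7.10000/13.2)² ≈ 1 − 0.28931 ≈ 0.71069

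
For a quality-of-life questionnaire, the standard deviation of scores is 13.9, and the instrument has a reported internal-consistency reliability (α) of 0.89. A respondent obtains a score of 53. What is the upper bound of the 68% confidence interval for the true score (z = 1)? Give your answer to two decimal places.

SEM = 13.900 * √(1 − 0.890) = 13.900 * √0.110 ≃ 13.900 * 0.332 ≃ 4.610
Margin = 1 * 4.610 ≃ 4.610
Upper limit = 53 + 4.610 ≃ 57.610

57.61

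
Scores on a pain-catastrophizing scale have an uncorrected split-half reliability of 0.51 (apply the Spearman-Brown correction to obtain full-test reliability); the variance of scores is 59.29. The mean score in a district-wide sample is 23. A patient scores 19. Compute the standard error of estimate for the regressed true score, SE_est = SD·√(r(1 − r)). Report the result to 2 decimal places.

σ = 59.29^(1/2) = 7.7000
Full-length reliability (Spearman-Brown) = 2(0.51)/(1+0.51) ≃ 0.6755
SE_est = 7.7000·√[r(1 − r)] ≃ 3.6051

3.61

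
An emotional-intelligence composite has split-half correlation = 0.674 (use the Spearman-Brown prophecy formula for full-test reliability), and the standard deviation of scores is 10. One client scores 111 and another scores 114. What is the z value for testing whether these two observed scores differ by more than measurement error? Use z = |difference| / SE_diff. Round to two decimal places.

0.48

Spearman-Brown: r = 2(0.674) / (1 + 0.674) = 1.34800 / 1.67400 ≈ 0.80526
SEM = 10.00000 * √(1 − 0.80526) = 10.00000 * √0.19474 ≈ 10.00000 * 0.44130 ≈ 4.41297
SE_diff = √2 * SEM ≈ 6.24088
z = 3 / 6.24088 ≈ 0.48070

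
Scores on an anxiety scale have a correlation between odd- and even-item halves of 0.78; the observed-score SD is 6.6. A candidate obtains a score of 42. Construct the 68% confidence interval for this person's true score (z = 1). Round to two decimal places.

Full-length reliability (Spearman-Brown) = 2(0.78)/(1+0.78) ≈ 0.8764
SEM = 6.6000 · √(1 − 0.8764) = 6.6000 · √0.1236 ≈ 6.6000 · 0.3516 ≈ 2.3203
Margin = 1 · 2.3203 ≈ 2.3203
CI = 42 ± 2.3203 → [39.6797, 44.3203]

[39.68, 44.32]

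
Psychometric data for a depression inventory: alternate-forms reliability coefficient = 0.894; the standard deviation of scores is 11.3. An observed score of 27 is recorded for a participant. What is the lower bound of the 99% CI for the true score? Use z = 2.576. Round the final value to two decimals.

SEM = 11.300·√(1 − 0.894) ≈ 3.679
Half-width = 2.576·3.679 ≈ 9.477
Lower limit = 27 − 9.477 ≈ 17.523

17.52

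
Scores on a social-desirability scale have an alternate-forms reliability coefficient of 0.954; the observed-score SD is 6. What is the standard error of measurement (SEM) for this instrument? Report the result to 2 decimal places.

SEM = 6.0000·√(1 − 0.9540) ≈ 1.2869

1.29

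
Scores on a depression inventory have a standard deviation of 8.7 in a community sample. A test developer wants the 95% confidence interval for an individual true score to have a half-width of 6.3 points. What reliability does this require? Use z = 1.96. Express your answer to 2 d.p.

SEM needed = half-width / z = 6.3/1.96 ≈ 3.21429
Required reliability = 1 − (SEM/SD)² = 1 − 0.13650 ≈ 0.86350

0.86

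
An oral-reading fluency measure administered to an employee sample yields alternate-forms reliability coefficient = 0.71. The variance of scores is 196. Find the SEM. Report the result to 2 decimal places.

SD = √196 = 14.0000
SEM = 14.0000 × √(1 − 0.7100) = 14.0000 × √0.2900 ≈ 14.0000 × 0.5385 ≈ 7.5392

7.54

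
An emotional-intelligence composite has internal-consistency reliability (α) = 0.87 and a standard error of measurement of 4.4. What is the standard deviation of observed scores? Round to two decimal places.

12.20

SD = SEM / √(1 − r) = 4.4 / √0.1300 ≈ 4.4 / 0.3606 ≈ 12.2034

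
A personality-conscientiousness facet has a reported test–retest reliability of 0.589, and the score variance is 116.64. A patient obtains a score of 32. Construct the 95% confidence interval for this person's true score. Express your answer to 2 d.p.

[18.43, 45.57]

σ = 116.64^(1/2) = 10.8000
SEM = 10.8000 · √(1 − 0.5890) = 10.8000 · √0.4110 ≈ 10.8000 · 0.6411 ≈ 6.9238
1.96 · SEM ≈ 13.5707
95% CI: 32 ± 13.5707 = [18.4293, 45.5707]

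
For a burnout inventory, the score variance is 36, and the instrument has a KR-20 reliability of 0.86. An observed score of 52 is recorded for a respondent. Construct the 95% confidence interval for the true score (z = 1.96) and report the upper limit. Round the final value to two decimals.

56.40

σ = 36^(1/2) = 6.0000
The standard error of measurement is 6.0000*√(1 − 0.8600) ≈ 6.0000*0.3742 ≈ 2.2450.
Margin = 1.96 * 2.2450 ≈ 4.4002
Upper bound: 52 + 4.4002 = 56.4002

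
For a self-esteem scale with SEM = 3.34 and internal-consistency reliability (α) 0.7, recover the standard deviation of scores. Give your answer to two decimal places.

SD = 3.34 / √(1 − 0.7) ≈ 6.0980

6.10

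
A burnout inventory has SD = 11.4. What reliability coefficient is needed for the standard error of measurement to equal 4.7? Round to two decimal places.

0.83

r = 1 − (4.700/11.4)² ≃ 1 − 0.170 ≃ 0.830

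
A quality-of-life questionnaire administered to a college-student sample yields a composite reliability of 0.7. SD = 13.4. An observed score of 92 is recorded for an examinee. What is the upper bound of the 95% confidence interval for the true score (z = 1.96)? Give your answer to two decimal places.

SEM = 13.40000·√(1 − 0.70000) ≈ 7.33948
Margin = 1.96 · 7.33948 ≈ 14.38539
Upper bound: 92 + 14.38539 = 106.38539

106.39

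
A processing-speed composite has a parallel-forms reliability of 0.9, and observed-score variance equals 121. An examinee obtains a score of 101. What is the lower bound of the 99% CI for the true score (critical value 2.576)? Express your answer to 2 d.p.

92.04

σ = 121^(1/2) = 11.00000
SEM = 11.00000 * √(1 − 0.90000) = 11.00000 * √0.10000 ≈ 11.00000 * 0.31623 ≈ 3.47851
Margin = 2.576 * 3.47851 ≈ 8.96063
Lower bound: 101 − 8.96063 = 92.03937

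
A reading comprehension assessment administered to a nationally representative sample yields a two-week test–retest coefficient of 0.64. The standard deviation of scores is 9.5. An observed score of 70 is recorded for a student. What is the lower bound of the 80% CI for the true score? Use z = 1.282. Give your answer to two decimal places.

The standard error of measurement is 9.50000·√(1 − 0.64000) ≃ 9.50000·0.60000 ≃ 5.70000.
1.282 · SEM ≃ 7.30740
Lower bound: 70 − 7.30740 = 62.69260

62.69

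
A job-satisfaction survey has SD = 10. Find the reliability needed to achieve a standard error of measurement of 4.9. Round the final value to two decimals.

0.76

r = 1 − (4.9000/10)² ≈ 1 − 0.2401 ≈ 0.7599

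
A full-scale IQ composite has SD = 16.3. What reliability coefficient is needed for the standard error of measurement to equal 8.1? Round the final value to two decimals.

0.75

Required reliability = 1 − (SEM/SD)² = 1 − 0.2469 ≈ 0.7531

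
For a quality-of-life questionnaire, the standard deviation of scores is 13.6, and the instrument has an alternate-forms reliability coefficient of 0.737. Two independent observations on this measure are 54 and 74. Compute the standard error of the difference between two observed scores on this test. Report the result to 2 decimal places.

SEM = 13.6000 * √(1 − 0.7370) = 13.6000 * √0.2630 ≃ 13.6000 * 0.5128 ≃ 6.9746
SE_diff = SEM * √2 ≃ 6.9746 * 1.4142 ≃ 9.8635

9.86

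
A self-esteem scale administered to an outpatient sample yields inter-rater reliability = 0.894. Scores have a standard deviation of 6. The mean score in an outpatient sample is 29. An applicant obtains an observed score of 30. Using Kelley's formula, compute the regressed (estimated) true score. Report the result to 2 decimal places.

Estimated true score = 0.8940·30 + (1 − 0.8940)·29 ≈ 29.8940

29.89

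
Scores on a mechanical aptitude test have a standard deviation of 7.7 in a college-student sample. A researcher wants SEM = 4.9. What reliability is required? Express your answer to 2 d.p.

r = 1 − (4.9000/7.7)² ≈ 1 − 0.4050 ≈ 0.5950

0.60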